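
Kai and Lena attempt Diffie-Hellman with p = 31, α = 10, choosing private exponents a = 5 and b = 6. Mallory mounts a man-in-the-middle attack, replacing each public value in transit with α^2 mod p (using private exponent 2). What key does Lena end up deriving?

Lena receives Mallory's public value M = 10^2 mod 31 instead of the honest one.
10^1 ≡ 10 (mod 31)
10^2 = (10^1)^2 ≡ 10^2 = 100 ≡ 7 (mod 31)
So M = 7. Lena computes K = M^6 mod 31.
7^1 ≡ 7 (mod 31)
7^2 = (7^1)^2 ≡ 7^2 = 49 ≡ 18 (mod 31)
7^4 = (7^2)^2 ≡ 18^2 = 324 ≡ 14 (mod 31)
7^6 = 7^4 · 7^2 ≡ 14 · 18 ≡ 4 (mod 31).

4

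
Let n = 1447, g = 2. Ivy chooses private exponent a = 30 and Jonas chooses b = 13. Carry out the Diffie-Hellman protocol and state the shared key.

Jonas sends B = g^b mod n = 2^13 mod 1447.
2^1 ≡ 2 (mod 1447)
2^2 = (2^1)^2 ≡ 2^2 = 4 ≡ 4 (mod 1447)
2^4 = (2^2)^2 ≡ 4^2 = 16 ≡ 16 (mod 1447)
2^8 = (2^4)^2 ≡ 16^2 = 256 ≡ 256 (mod 1447)
2^13 = 2^8 · 2^4 · 2^1 ≡ 256 · 16 · 2 ≡ 957 (mod 1447).
So B = 957. Ivy then computes K = B^a mod n = 957^30 mod 1447.
957^1 ≡ 957 (mod 1447)
957^2 = (957^1)^2 ≡ 957^2 = 915849 ≡ 1345 (mod 1447)
957^4 = (957^2)^2 ≡ 1345^2 = 1809025 ≡ 275 (mod 1447)
957^8 = (957^4)^2 ≡ 275^2 = 75625 ≡ 381 (mod 1447)
957^16 = (957^8)^2 ≡ 381^2 = 145161 ≡ 461 (mod 1447)
957^30 = 957^16 · 957^8 · 957^4 · 957^2 ≡ 461 · 381 · 275 · 1345 ≡ 1080 (mod 1447).

1080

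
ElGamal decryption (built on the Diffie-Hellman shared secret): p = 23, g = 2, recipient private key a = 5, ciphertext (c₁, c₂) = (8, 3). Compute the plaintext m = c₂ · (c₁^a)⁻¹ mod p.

Shared mask s = c₁^a mod p = 8^5 mod 23.
8^1 ≡ 8 (mod 23)
8^2 = (8^1)^2 ≡ 8^2 = 64 ≡ 18 (mod 23)
8^4 = (8^2)^2 ≡ 18^2 = 324 ≡ 2 (mod 23)
8^5 = 8^4 · 8^1 ≡ 2 · 8 ≡ 16 (mod 23).
So s = 16; s⁻¹ ≡ 13 (mod 23).
m = c₂ · s⁻¹ mod 23 = 3 · 13 mod 23 = 16.

16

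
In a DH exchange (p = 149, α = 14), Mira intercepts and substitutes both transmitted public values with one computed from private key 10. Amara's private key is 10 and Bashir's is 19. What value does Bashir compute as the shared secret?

Bashir receives Mira's public value M = 14^10 mod 149 instead of the honest one.
14^1 ≡ 14 (mod 149)
14^2 = (14^1)^2 ≡ 14^2 = 196 ≡ 47 (mod 149)
14^4 = (14^2)^2 ≡ 47^2 = 2209 ≡ 123 (mod 149)
14^8 = (14^4)^2 ≡ 123^2 = 15129 ≡ 80 (mod 149)
14^10 = 14^8 · 14^2 ≡ 80 · 47 ≡ 35 (mod 149).
So M = 35. Bashir computes K = M^19 mod 149.
35^1 ≡ 35 (mod 149)
35^2 = (35^1)^2 ≡ 35^2 = 1225 ≡ 33 (mod 149)
35^4 = (35^2)^2 ≡ 33^2 = 1089 ≡ 46 (mod 149)
35^8 = (35^4)^2 ≡ 46^2 = 2116 ≡ 30 (mod 149)
35^16 = (35^8)^2 ≡ 30^2 = 900 ≡ 6 (mod 149)
35^19 = 35^16 · 35^2 · 35^1 ≡ 6 · 33 · 35 ≡ 76 (mod 149).

76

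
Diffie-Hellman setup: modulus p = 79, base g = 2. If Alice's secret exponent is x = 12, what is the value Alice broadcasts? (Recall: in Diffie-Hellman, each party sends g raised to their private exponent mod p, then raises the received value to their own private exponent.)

67

Public value = 2^{12} \pmod{79}.
2^1 ≡ 2 (mod 79)
2^2 = (2^1)^2 ≡ 2^2 = 4 ≡ 4 (mod 79)
2^4 = (2^2)^2 ≡ 4^2 = 16 ≡ 16 (mod 79)
2^8 = (2^4)^2 ≡ 16^2 = 256 ≡ 19 (mod 79)
2^12 = 2^8 · 2^4 ≡ 19 · 16 ≡ 67 (mod 79).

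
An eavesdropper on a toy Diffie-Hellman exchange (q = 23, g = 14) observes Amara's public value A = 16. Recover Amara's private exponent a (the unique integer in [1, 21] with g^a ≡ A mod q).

Try successive powers of 14 modulo 23:
14^1 ≡ 14
14^2 ≡ 12
14^3 ≡ 7
14^4 ≡ 6
14^5 ≡ 15
14^6 ≡ 3
14^7 ≡ 19
14^8 ≡ 13
14^9 ≡ 21
14^10 ≡ 18
14^11 ≡ 22
14^12 ≡ 9
14^13 ≡ 11
14^14 ≡ 16
Found: a = 14.

14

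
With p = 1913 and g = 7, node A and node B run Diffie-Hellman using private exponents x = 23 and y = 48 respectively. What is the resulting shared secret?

801

Node A sends A = g^x mod p = 7^23 mod 1913.
7^1 ≡ 7 (mod 1913)
7^2 = (7^1)^2 ≡ 7^2 = 49 ≡ 49 (mod 1913)
7^4 = (7^2)^2 ≡ 49^2 = 2401 ≡ 488 (mod 1913)
7^8 = (7^4)^2 ≡ 488^2 = 238144 ≡ 932 (mod 1913)
7^16 = (7^8)^2 ≡ 932^2 = 868624 ≡ 122 (mod 1913)
7^23 = 7^16 · 7^4 · 7^2 · 7^1 ≡ 122 · 488 · 49 · 7 ≡ 1486 (mod 1913).
So A = 1486. Node B then computes K = A^y mod p = 1486^48 mod 1913.
1486^1 ≡ 1486 (mod 1913)
1486^2 = (1486^1)^2 ≡ 1486^2 = 2208196 ≡ 594 (mod 1913)
1486^4 = (1486^2)^2 ≡ 594^2 = 352836 ≡ 844 (mod 1913)
1486^8 = (1486^4)^2 ≡ 844^2 = 712336 ≡ 700 (mod 1913)
1486^16 = (1486^8)^2 ≡ 700^2 = 490000 ≡ 272 (mod 1913)
1486^32 = (1486^16)^2 ≡ 272^2 = 73984 ≡ 1290 (mod 1913)
1486^48 = 1486^32 · 1486^16 ≡ 1290 · 272 ≡ 801 (mod 1913).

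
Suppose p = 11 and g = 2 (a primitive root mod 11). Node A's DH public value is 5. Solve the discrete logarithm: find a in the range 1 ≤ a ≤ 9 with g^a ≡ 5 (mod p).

Try successive powers of 2 modulo 11:
2^1 ≡ 2
2^2 ≡ 4
2^3 ≡ 8
2^4 ≡ 5
Found: a = 4.

4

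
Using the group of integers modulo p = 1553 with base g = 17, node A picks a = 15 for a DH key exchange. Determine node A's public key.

1209

Public value = 17^15 mod 1553.
17^1 ≡ 17 (mod 1553)
17^2 = (17^1)^2 ≡ 17^2 = 289 ≡ 289 (mod 1553)
17^4 = (17^2)^2 ≡ 289^2 = 83521 ≡ 1212 (mod 1553)
17^8 = (17^4)^2 ≡ 1212^2 = 1468944 ≡ 1359 (mod 1553)
17^15 = 17^8 · 17^4 · 17^2 · 17^1 ≡ 1359 · 1212 · 289 · 17 ≡ 1209 (mod 1553).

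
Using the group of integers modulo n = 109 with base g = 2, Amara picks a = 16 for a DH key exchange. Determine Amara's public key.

Public value = 2^16 mod 109.
2^1 ≡ 2 (mod 109)
2^2 = (2^1)^2 ≡ 2^2 = 4 ≡ 4 (mod 109)
2^4 = (2^2)^2 ≡ 4^2 = 16 ≡ 16 (mod 109)
2^8 = (2^4)^2 ≡ 16^2 = 256 ≡ 38 (mod 109)
2^16 = (2^8)^2 ≡ 38^2 = 1444 ≡ 27 (mod 109)

27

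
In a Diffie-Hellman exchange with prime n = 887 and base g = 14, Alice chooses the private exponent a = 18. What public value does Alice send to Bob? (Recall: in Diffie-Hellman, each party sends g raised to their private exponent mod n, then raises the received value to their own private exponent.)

257

Public value = 14^18 (mod 887).
14^1 ≡ 14 (mod 887)
14^2 = (14^1)^2 ≡ 14^2 = 196 ≡ 196 (mod 887)
14^4 = (14^2)^2 ≡ 196^2 = 38416 ≡ 275 (mod 887)
14^8 = (14^4)^2 ≡ 275^2 = 75625 ≡ 230 (mod 887)
14^16 = (14^8)^2 ≡ 230^2 = 52900 ≡ 567 (mod 887)
14^18 = 14^16 · 14^2 ≡ 567 · 196 ≡ 257 (mod 887).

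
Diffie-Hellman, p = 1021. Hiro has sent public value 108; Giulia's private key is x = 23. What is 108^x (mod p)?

Shared key K = 108^23 mod 1021.
108^1 ≡ 108 (mod 1021)
108^2 = (108^1)^2 ≡ 108^2 = 11664 ≡ 433 (mod 1021)
108^4 = (108^2)^2 ≡ 433^2 = 187489 ≡ 646 (mod 1021)
108^8 = (108^4)^2 ≡ 646^2 = 417316 ≡ 748 (mod 1021)
108^16 = (108^8)^2 ≡ 748^2 = 559504 ≡ 1017 (mod 1021)
108^23 = 108^16 · 108^4 · 108^2 · 108^1 ≡ 1017 · 646 · 433 · 108 ≡ 237 (mod 1021).

237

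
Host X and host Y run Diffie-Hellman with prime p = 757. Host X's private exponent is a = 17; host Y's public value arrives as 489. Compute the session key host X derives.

342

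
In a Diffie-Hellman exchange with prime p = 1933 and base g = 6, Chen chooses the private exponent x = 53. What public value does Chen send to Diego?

297

Public value = 6^53 (mod 1933).
6^1 ≡ 6 (mod 1933)
6^2 = (6^1)^2 ≡ 6^2 = 36 ≡ 36 (mod 1933)
6^4 = (6^2)^2 ≡ 36^2 = 1296 ≡ 1296 (mod 1933)
6^8 = (6^4)^2 ≡ 1296^2 = 1679616 ≡ 1772 (mod 1933)
6^16 = (6^8)^2 ≡ 1772^2 = 3139984 ≡ 792 (mod 1933)
6^32 = (6^16)^2 ≡ 792^2 = 627264 ≡ 972 (mod 1933)
6^53 = 6^32 · 6^16 · 6^4 · 6^1 ≡ 972 · 792 · 1296 · 6 ≡ 297 (mod 1933).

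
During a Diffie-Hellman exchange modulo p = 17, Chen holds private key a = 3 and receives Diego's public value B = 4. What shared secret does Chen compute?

13

Shared key K = 4^3 mod 17.
4^1 ≡ 4 (mod 17)
4^2 = (4^1)^2 ≡ 4^2 = 16 ≡ 16 (mod 17)
4^3 = 4^2 · 4^1 ≡ 16 · 4 ≡ 13 (mod 17).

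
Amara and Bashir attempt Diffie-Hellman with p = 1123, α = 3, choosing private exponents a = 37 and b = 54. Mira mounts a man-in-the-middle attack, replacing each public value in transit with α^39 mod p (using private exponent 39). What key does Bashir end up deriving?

847

Bashir receives Mira's public value M = 3^39 mod 1123 instead of the honest one.
3^1 ≡ 3 (mod 1123)
3^2 = (3^1)^2 ≡ 3^2 = 9 ≡ 9 (mod 1123)
3^4 = (3^2)^2 ≡ 9^2 = 81 ≡ 81 (mod 1123)
3^8 = (3^4)^2 ≡ 81^2 = 6561 ≡ 946 (mod 1123)
3^16 = (3^8)^2 ≡ 946^2 = 894916 ≡ 1008 (mod 1123)
3^32 = (3^16)^2 ≡ 1008^2 = 1016064 ≡ 872 (mod 1123)
3^39 = 3^32 · 3^4 · 3^2 · 3^1 ≡ 872 · 81 · 9 · 3 ≡ 210 (mod 1123).
So M = 210. Bashir computes K = M^54 mod 1123.
210^1 ≡ 210 (mod 1123)
210^2 = (210^1)^2 ≡ 210^2 = 44100 ≡ 303 (mod 1123)
210^4 = (210^2)^2 ≡ 303^2 = 91809 ≡ 846 (mod 1123)
210^8 = (210^4)^2 ≡ 846^2 = 715716 ≡ 365 (mod 1123)
210^16 = (210^8)^2 ≡ 365^2 = 133225 ≡ 711 (mod 1123)
210^32 = (210^16)^2 ≡ 711^2 = 505521 ≡ 171 (mod 1123)
210^54 = 210^32 · 210^16 · 210^4 · 210^2 ≡ 171 · 711 · 846 · 303 ≡ 847 (mod 1123).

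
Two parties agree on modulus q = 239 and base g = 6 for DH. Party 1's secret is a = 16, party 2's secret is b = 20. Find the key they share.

187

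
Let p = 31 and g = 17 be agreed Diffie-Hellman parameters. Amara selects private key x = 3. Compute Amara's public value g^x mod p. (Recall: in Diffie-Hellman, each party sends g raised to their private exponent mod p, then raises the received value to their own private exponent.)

Public value = 17^3 mod 31.
17^1 ≡ 17 (mod 31)
17^2 = (17^1)^2 ≡ 17^2 = 289 ≡ 10 (mod 31)
17^3 = 17^2 · 17^1 ≡ 10 · 17 ≡ 15 (mod 31).

15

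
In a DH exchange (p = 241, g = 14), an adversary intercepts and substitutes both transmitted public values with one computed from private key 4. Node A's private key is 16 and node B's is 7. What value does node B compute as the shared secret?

Node B receives an adversary's public value M = 14^4 mod 241 instead of the honest one.
14^1 ≡ 14 (mod 241)
14^2 = (14^1)^2 ≡ 14^2 = 196 ≡ 196 (mod 241)
14^4 = (14^2)^2 ≡ 196^2 = 38416 ≡ 97 (mod 241)
So M = 97. Node B computes K = M^7 mod 241.
97^1 ≡ 97 (mod 241)
97^2 = (97^1)^2 ≡ 97^2 = 9409 ≡ 10 (mod 241)
97^4 = (97^2)^2 ≡ 10^2 = 100 ≡ 100 (mod 241)
97^7 = 97^4 · 97^2 · 97^1 ≡ 100 · 10 · 97 ≡ 118 (mod 241).

118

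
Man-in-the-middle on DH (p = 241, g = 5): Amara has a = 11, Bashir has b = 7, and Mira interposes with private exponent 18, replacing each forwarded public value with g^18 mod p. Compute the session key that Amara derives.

Amara receives Mira's public value M = 5^18 mod 241 instead of the honest one.
5^1 ≡ 5 (mod 241)
5^2 = (5^1)^2 ≡ 5^2 = 25 ≡ 25 (mod 241)
5^4 = (5^2)^2 ≡ 25^2 = 625 ≡ 143 (mod 241)
5^8 = (5^4)^2 ≡ 143^2 = 20449 ≡ 205 (mod 241)
5^16 = (5^8)^2 ≡ 205^2 = 42025 ≡ 91 (mod 241)
5^18 = 5^16 · 5^2 ≡ 91 · 25 ≡ 106 (mod 241).
So M = 106. Amara computes K = M^11 mod 241.
106^1 ≡ 106 (mod 241)
106^2 = (106^1)^2 ≡ 106^2 = 11236 ≡ 150 (mod 241)
106^4 = (106^2)^2 ≡ 150^2 = 22500 ≡ 87 (mod 241)
106^8 = (106^4)^2 ≡ 87^2 = 7569 ≡ 98 (mod 241)
106^11 = 106^8 · 106^2 · 106^1 ≡ 98 · 150 · 106 ≡ 135 (mod 241).

135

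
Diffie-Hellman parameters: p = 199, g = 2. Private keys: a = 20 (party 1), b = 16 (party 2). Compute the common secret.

161

Party 1 sends A = g^a mod p = 2^20 mod 199.
2^1 ≡ 2 (mod 199)
2^2 = (2^1)^2 ≡ 2^2 = 4 ≡ 4 (mod 199)
2^4 = (2^2)^2 ≡ 4^2 = 16 ≡ 16 (mod 199)
2^8 = (2^4)^2 ≡ 16^2 = 256 ≡ 57 (mod 199)
2^16 = (2^8)^2 ≡ 57^2 = 3249 ≡ 65 (mod 199)
2^20 = 2^16 · 2^4 ≡ 65 · 16 ≡ 45 (mod 199).
So A = 45. Party 2 then computes K = A^b mod p = 45^16 mod 199.
45^1 ≡ 45 (mod 199)
45^2 = (45^1)^2 ≡ 45^2 = 2025 ≡ 35 (mod 199)
45^4 = (45^2)^2 ≡ 35^2 = 1225 ≡ 31 (mod 199)
45^8 = (45^4)^2 ≡ 31^2 = 961 ≡ 165 (mod 199)
45^16 = (45^8)^2 ≡ 165^2 = 27225 ≡ 161 (mod 199)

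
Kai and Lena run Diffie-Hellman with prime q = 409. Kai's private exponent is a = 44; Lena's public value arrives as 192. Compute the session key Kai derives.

355

Shared key K = 192^44 mod 409.
192^1 ≡ 192 (mod 409)
192^2 = (192^1)^2 ≡ 192^2 = 36864 ≡ 54 (mod 409)
192^4 = (192^2)^2 ≡ 54^2 = 2916 ≡ 53 (mod 409)
192^8 = (192^4)^2 ≡ 53^2 = 2809 ≡ 355 (mod 409)
192^16 = (192^8)^2 ≡ 355^2 = 126025 ≡ 53 (mod 409)
192^32 = (192^16)^2 ≡ 53^2 = 2809 ≡ 355 (mod 409)
192^44 = 192^32 · 192^8 · 192^4 ≡ 355 · 355 · 53 ≡ 355 (mod 409).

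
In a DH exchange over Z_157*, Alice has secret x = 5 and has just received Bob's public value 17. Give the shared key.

Shared key K = 17^5 mod 157.
17^1 ≡ 17 (mod 157)
17^2 = (17^1)^2 ≡ 17^2 = 289 ≡ 132 (mod 157)
17^4 = (17^2)^2 ≡ 132^2 = 17424 ≡ 154 (mod 157)
17^5 = 17^4 · 17^1 ≡ 154 · 17 ≡ 106 (mod 157).

106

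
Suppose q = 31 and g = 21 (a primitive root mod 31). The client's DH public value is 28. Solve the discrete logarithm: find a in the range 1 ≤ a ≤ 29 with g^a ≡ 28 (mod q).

14

Try successive powers of 21 modulo 31:
21^1 ≡ 21
21^2 ≡ 7
21^3 ≡ 23
21^4 ≡ 18
21^5 ≡ 6
21^6 ≡ 2
21^7 ≡ 11
21^8 ≡ 14
21^9 ≡ 15
21^10 ≡ 5
21^11 ≡ 12
21^12 ≡ 4
21^13 ≡ 22
21^14 ≡ 28
Found: a = 14.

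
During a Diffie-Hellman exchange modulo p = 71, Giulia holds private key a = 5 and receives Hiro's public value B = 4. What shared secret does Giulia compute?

Shared key K = 4^5 mod 71.
4^1 ≡ 4 (mod 71)
4^2 = (4^1)^2 ≡ 4^2 = 16 ≡ 16 (mod 71)
4^4 = (4^2)^2 ≡ 16^2 = 256 ≡ 43 (mod 71)
4^5 = 4^4 · 4^1 ≡ 43 · 4 ≡ 30 (mod 71).

30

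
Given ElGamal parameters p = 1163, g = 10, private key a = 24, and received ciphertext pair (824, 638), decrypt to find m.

458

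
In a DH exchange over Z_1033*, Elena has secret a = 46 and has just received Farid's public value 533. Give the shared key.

369

Shared key K = 533^46 mod 1033.
533^1 ≡ 533 (mod 1033)
533^2 = (533^1)^2 ≡ 533^2 = 284089 ≡ 14 (mod 1033)
533^4 = (533^2)^2 ≡ 14^2 = 196 ≡ 196 (mod 1033)
533^8 = (533^4)^2 ≡ 196^2 = 38416 ≡ 195 (mod 1033)
533^16 = (533^8)^2 ≡ 195^2 = 38025 ≡ 837 (mod 1033)
533^32 = (533^16)^2 ≡ 837^2 = 700569 ≡ 195 (mod 1033)
533^46 = 533^32 · 533^8 · 533^4 · 533^2 ≡ 195 · 195 · 196 · 14 ≡ 369 (mod 1033).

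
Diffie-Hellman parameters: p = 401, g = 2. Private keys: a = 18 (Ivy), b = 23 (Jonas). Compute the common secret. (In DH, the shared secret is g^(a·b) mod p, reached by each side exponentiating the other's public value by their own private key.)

344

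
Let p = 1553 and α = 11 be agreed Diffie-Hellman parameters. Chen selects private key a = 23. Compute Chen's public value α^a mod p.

Public value = 11^23 mod 1553.
11^1 ≡ 11 (mod 1553)
11^2 = (11^1)^2 ≡ 11^2 = 121 ≡ 121 (mod 1553)
11^4 = (11^2)^2 ≡ 121^2 = 14641 ≡ 664 (mod 1553)
11^8 = (11^4)^2 ≡ 664^2 = 440896 ≡ 1397 (mod 1553)
11^16 = (11^8)^2 ≡ 1397^2 = 1951609 ≡ 1041 (mod 1553)
11^23 = 11^16 · 11^4 · 11^2 · 11^1 ≡ 1041 · 664 · 121 · 11 ≡ 202 (mod 1553).

202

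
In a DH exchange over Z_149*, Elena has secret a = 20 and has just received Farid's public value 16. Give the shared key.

85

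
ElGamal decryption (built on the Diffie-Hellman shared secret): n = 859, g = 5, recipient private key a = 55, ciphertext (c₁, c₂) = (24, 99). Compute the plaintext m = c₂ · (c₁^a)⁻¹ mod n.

Shared mask s = c₁^a mod n = 24^55 mod 859.
24^1 ≡ 24 (mod 859)
24^2 = (24^1)^2 ≡ 24^2 = 576 ≡ 576 (mod 859)
24^4 = (24^2)^2 ≡ 576^2 = 331776 ≡ 202 (mod 859)
24^8 = (24^4)^2 ≡ 202^2 = 40804 ≡ 431 (mod 859)
24^16 = (24^8)^2 ≡ 431^2 = 185761 ≡ 217 (mod 859)
24^32 = (24^16)^2 ≡ 217^2 = 47089 ≡ 703 (mod 859)
24^55 = 24^32 · 24^16 · 24^4 · 24^2 · 24^1 ≡ 703 · 217 · 202 · 576 · 24 ≡ 676 (mod 859).
So s = 676; s⁻¹ ≡ 230 (mod 859).
m = c₂ · s⁻¹ mod 859 = 99 · 230 mod 859 = 436.

436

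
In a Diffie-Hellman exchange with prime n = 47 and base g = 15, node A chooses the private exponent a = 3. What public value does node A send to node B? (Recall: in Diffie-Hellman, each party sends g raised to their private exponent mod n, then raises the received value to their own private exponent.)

38

Public value = 15^3 (mod 47).
15^1 ≡ 15 (mod 47)
15^2 = (15^1)^2 ≡ 15^2 = 225 ≡ 37 (mod 47)
15^3 = 15^2 · 15^1 ≡ 37 · 15 ≡ 38 (mod 47).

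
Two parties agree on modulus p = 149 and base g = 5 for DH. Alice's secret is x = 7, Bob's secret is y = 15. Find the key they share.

Alice sends A = g^x mod p = 5^7 mod 149.
5^1 ≡ 5 (mod 149)
5^2 = (5^1)^2 ≡ 5^2 = 25 ≡ 25 (mod 149)
5^4 = (5^2)^2 ≡ 25^2 = 625 ≡ 29 (mod 149)
5^7 = 5^4 · 5^2 · 5^1 ≡ 29 · 25 · 5 ≡ 49 (mod 149).
So A = 49. Bob then computes K = A^y mod p = 49^15 mod 149.
49^1 ≡ 49 (mod 149)
49^2 = (49^1)^2 ≡ 49^2 = 2401 ≡ 17 (mod 149)
49^4 = (49^2)^2 ≡ 17^2 = 289 ≡ 140 (mod 149)
49^8 = (49^4)^2 ≡ 140^2 = 19600 ≡ 81 (mod 149)
49^15 = 49^8 · 49^4 · 49^2 · 49^1 ≡ 81 · 140 · 17 · 49 ≡ 67 (mod 149).

67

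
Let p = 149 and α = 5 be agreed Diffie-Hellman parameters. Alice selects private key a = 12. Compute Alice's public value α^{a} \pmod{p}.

102

Public value = 5^{12} \pmod{149}.
5^1 ≡ 5 (mod 149)
5^2 = (5^1)^2 ≡ 5^2 = 25 ≡ 25 (mod 149)
5^4 = (5^2)^2 ≡ 25^2 = 625 ≡ 29 (mod 149)
5^8 = (5^4)^2 ≡ 29^2 = 841 ≡ 96 (mod 149)
5^12 = 5^8 · 5^4 ≡ 96 · 29 ≡ 102 (mod 149).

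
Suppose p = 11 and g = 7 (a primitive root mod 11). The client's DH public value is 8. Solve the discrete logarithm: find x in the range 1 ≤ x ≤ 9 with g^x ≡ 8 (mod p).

9

Try successive powers of 7 modulo 11:
7^1 ≡ 7
7^2 ≡ 5
7^3 ≡ 2
7^4 ≡ 3
7^5 ≡ 10
7^6 ≡ 4
7^7 ≡ 6
7^8 ≡ 9
7^9 ≡ 8
Found: x = 9.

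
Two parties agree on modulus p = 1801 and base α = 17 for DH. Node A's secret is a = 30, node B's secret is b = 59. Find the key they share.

Node B sends B = α^b mod p = 17^59 mod 1801.
17^1 ≡ 17 (mod 1801)
17^2 = (17^1)^2 ≡ 17^2 = 289 ≡ 289 (mod 1801)
17^4 = (17^2)^2 ≡ 289^2 = 83521 ≡ 675 (mod 1801)
17^8 = (17^4)^2 ≡ 675^2 = 455625 ≡ 1773 (mod 1801)
17^16 = (17^8)^2 ≡ 1773^2 = 3143529 ≡ 784 (mod 1801)
17^32 = (17^16)^2 ≡ 784^2 = 614656 ≡ 515 (mod 1801)
17^59 = 17^32 · 17^16 · 17^8 · 17^2 · 17^1 ≡ 515 · 784 · 1773 · 289 · 17 ≡ 1161 (mod 1801).
So B = 1161. Node A then computes K = B^a mod p = 1161^30 mod 1801.
1161^1 ≡ 1161 (mod 1801)
1161^2 = (1161^1)^2 ≡ 1161^2 = 1347921 ≡ 773 (mod 1801)
1161^4 = (1161^2)^2 ≡ 773^2 = 597529 ≡ 1398 (mod 1801)
1161^8 = (1161^4)^2 ≡ 1398^2 = 1954404 ≡ 319 (mod 1801)
1161^16 = (1161^8)^2 ≡ 319^2 = 101761 ≡ 905 (mod 1801)
1161^30 = 1161^16 · 1161^8 · 1161^4 · 1161^2 ≡ 905 · 319 · 1398 · 773 ≡ 74 (mod 1801).

74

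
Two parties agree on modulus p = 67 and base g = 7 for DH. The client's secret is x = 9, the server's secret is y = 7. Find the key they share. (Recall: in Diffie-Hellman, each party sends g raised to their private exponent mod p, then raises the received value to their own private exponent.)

42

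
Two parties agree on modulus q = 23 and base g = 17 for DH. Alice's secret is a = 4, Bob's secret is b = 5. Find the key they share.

16

Alice sends A = g^a mod q = 17^4 mod 23.
17^1 ≡ 17 (mod 23)
17^2 = (17^1)^2 ≡ 17^2 = 289 ≡ 13 (mod 23)
17^4 = (17^2)^2 ≡ 13^2 = 169 ≡ 8 (mod 23)
So A = 8. Bob then computes K = A^b mod q = 8^5 mod 23.
8^1 ≡ 8 (mod 23)
8^2 = (8^1)^2 ≡ 8^2 = 64 ≡ 18 (mod 23)
8^4 = (8^2)^2 ≡ 18^2 = 324 ≡ 2 (mod 23)
8^5 = 8^4 · 8^1 ≡ 2 · 8 ≡ 16 (mod 23).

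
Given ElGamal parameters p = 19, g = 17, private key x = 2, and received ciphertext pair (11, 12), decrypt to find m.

18

Shared mask s = c₁^x mod p = 11^2 mod 19.
11^1 ≡ 11 (mod 19)
11^2 = (11^1)^2 ≡ 11^2 = 121 ≡ 7 (mod 19)
So s = 7; s⁻¹ ≡ 11 (mod 19).
m = c₂ · s⁻¹ mod 19 = 12 · 11 mod 19 = 18.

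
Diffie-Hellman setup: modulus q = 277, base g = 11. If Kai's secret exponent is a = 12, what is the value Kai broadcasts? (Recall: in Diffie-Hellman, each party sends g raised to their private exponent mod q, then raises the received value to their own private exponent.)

264

Public value = 11^12 mod 277.
11^1 ≡ 11 (mod 277)
11^2 = (11^1)^2 ≡ 11^2 = 121 ≡ 121 (mod 277)
11^4 = (11^2)^2 ≡ 121^2 = 14641 ≡ 237 (mod 277)
11^8 = (11^4)^2 ≡ 237^2 = 56169 ≡ 215 (mod 277)
11^12 = 11^8 · 11^4 ≡ 215 · 237 ≡ 264 (mod 277).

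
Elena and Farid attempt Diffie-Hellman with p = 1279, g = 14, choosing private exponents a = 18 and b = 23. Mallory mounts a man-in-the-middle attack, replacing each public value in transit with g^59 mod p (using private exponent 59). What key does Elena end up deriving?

209

Elena receives Mallory's public value M = 14^59 mod 1279 instead of the honest one.
14^1 ≡ 14 (mod 1279)
14^2 = (14^1)^2 ≡ 14^2 = 196 ≡ 196 (mod 1279)
14^4 = (14^2)^2 ≡ 196^2 = 38416 ≡ 46 (mod 1279)
14^8 = (14^4)^2 ≡ 46^2 = 2116 ≡ 837 (mod 1279)
14^16 = (14^8)^2 ≡ 837^2 = 700569 ≡ 956 (mod 1279)
14^32 = (14^16)^2 ≡ 956^2 = 913936 ≡ 730 (mod 1279)
14^59 = 14^32 · 14^16 · 14^8 · 14^2 · 14^1 ≡ 730 · 956 · 837 · 196 · 14 ≡ 470 (mod 1279).
So M = 470. Elena computes K = M^18 mod 1279.
470^1 ≡ 470 (mod 1279)
470^2 = (470^1)^2 ≡ 470^2 = 220900 ≡ 912 (mod 1279)
470^4 = (470^2)^2 ≡ 912^2 = 831744 ≡ 394 (mod 1279)
470^8 = (470^4)^2 ≡ 394^2 = 155236 ≡ 477 (mod 1279)
470^16 = (470^8)^2 ≡ 477^2 = 227529 ≡ 1146 (mod 1279)
470^18 = 470^16 · 470^2 ≡ 1146 · 912 ≡ 209 (mod 1279).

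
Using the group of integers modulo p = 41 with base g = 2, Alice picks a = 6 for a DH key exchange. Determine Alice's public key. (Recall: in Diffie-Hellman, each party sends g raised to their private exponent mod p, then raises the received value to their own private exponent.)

Public value = 2^6 (mod 41).
2^1 ≡ 2 (mod 41)
2^2 = (2^1)^2 ≡ 2^2 = 4 ≡ 4 (mod 41)
2^4 = (2^2)^2 ≡ 4^2 = 16 ≡ 16 (mod 41)
2^6 = 2^4 · 2^2 ≡ 16 · 4 ≡ 23 (mod 41).

23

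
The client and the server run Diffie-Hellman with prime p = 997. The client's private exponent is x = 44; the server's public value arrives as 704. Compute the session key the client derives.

282

Shared key K = 704^44 mod 997.
704^1 ≡ 704 (mod 997)
704^2 = (704^1)^2 ≡ 704^2 = 495616 ≡ 107 (mod 997)
704^4 = (704^2)^2 ≡ 107^2 = 11449 ≡ 482 (mod 997)
704^8 = (704^4)^2 ≡ 482^2 = 232324 ≡ 23 (mod 997)
704^16 = (704^8)^2 ≡ 23^2 = 529 ≡ 529 (mod 997)
704^32 = (704^16)^2 ≡ 529^2 = 279841 ≡ 681 (mod 997)
704^44 = 704^32 · 704^8 · 704^4 ≡ 681 · 23 · 482 ≡ 282 (mod 997).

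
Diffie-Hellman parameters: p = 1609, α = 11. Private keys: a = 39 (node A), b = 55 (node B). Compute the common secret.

1141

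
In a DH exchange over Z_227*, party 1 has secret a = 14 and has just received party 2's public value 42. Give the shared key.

Shared key K = 42^14 mod 227.
42^1 ≡ 42 (mod 227)
42^2 = (42^1)^2 ≡ 42^2 = 1764 ≡ 175 (mod 227)
42^4 = (42^2)^2 ≡ 175^2 = 30625 ≡ 207 (mod 227)
42^8 = (42^4)^2 ≡ 207^2 = 42849 ≡ 173 (mod 227)
42^14 = 42^8 · 42^4 · 42^2 ≡ 173 · 207 · 175 ≡ 136 (mod 227).

136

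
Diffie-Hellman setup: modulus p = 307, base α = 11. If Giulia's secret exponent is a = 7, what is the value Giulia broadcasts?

Public value = 11^7 mod 307.
11^1 ≡ 11 (mod 307)
11^2 = (11^1)^2 ≡ 11^2 = 121 ≡ 121 (mod 307)
11^4 = (11^2)^2 ≡ 121^2 = 14641 ≡ 212 (mod 307)
11^7 = 11^4 · 11^2 · 11^1 ≡ 212 · 121 · 11 ≡ 39 (mod 307).

39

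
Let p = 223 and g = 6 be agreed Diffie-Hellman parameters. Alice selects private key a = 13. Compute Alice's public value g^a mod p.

Public value = 6^13 mod 223.
6^1 ≡ 6 (mod 223)
6^2 = (6^1)^2 ≡ 6^2 = 36 ≡ 36 (mod 223)
6^4 = (6^2)^2 ≡ 36^2 = 1296 ≡ 181 (mod 223)
6^8 = (6^4)^2 ≡ 181^2 = 32761 ≡ 203 (mod 223)
6^13 = 6^8 · 6^4 · 6^1 ≡ 203 · 181 · 6 ≡ 134 (mod 223).

134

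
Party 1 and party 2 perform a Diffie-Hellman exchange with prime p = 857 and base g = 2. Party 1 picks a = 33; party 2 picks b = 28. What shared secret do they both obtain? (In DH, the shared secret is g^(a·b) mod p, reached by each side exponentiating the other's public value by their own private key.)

619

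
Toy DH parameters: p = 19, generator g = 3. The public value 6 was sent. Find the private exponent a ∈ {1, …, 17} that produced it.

8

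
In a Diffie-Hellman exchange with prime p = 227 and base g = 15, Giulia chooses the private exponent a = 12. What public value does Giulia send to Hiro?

Public value = 15^12 (mod 227).
15^1 ≡ 15 (mod 227)
15^2 = (15^1)^2 ≡ 15^2 = 225 ≡ 225 (mod 227)
15^4 = (15^2)^2 ≡ 225^2 = 50625 ≡ 4 (mod 227)
15^8 = (15^4)^2 ≡ 4^2 = 16 ≡ 16 (mod 227)
15^12 = 15^8 · 15^4 ≡ 16 · 4 ≡ 64 (mod 227).

64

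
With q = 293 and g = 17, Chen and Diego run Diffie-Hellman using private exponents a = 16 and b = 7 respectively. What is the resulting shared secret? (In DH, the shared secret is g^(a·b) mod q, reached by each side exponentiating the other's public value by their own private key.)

38

Chen sends A = g^a mod q = 17^16 mod 293.
17^1 ≡ 17 (mod 293)
17^2 = (17^1)^2 ≡ 17^2 = 289 ≡ 289 (mod 293)
17^4 = (17^2)^2 ≡ 289^2 = 83521 ≡ 16 (mod 293)
17^8 = (17^4)^2 ≡ 16^2 = 256 ≡ 256 (mod 293)
17^16 = (17^8)^2 ≡ 256^2 = 65536 ≡ 197 (mod 293)
So A = 197. Diego then computes K = A^b mod q = 197^7 mod 293.
197^1 ≡ 197 (mod 293)
197^2 = (197^1)^2 ≡ 197^2 = 38809 ≡ 133 (mod 293)
197^4 = (197^2)^2 ≡ 133^2 = 17689 ≡ 109 (mod 293)
197^7 = 197^4 · 197^2 · 197^1 ≡ 109 · 133 · 197 ≡ 38 (mod 293).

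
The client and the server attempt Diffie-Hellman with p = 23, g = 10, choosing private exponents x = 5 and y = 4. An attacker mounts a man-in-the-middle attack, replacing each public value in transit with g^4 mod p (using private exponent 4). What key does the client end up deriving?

3

The client receives an attacker's public value M = 10^4 mod 23 instead of the honest one.
10^1 ≡ 10 (mod 23)
10^2 = (10^1)^2 ≡ 10^2 = 100 ≡ 8 (mod 23)
10^4 = (10^2)^2 ≡ 8^2 = 64 ≡ 18 (mod 23)
So M = 18. The client computes K = M^5 mod 23.
18^1 ≡ 18 (mod 23)
18^2 = (18^1)^2 ≡ 18^2 = 324 ≡ 2 (mod 23)
18^4 = (18^2)^2 ≡ 2^2 = 4 ≡ 4 (mod 23)
18^5 = 18^4 · 18^1 ≡ 4 · 18 ≡ 3 (mod 23).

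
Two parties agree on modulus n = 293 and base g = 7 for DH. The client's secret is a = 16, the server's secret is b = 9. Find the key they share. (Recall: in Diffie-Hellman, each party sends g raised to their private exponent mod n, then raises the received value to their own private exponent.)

287

The server sends B = g^b mod n = 7^9 mod 293.
7^1 ≡ 7 (mod 293)
7^2 = (7^1)^2 ≡ 7^2 = 49 ≡ 49 (mod 293)
7^4 = (7^2)^2 ≡ 49^2 = 2401 ≡ 57 (mod 293)
7^8 = (7^4)^2 ≡ 57^2 = 3249 ≡ 26 (mod 293)
7^9 = 7^8 · 7^1 ≡ 26 · 7 ≡ 182 (mod 293).
So B = 182. The client then computes K = B^a mod n = 182^16 mod 293.
182^1 ≡ 182 (mod 293)
182^2 = (182^1)^2 ≡ 182^2 = 33124 ≡ 15 (mod 293)
182^4 = (182^2)^2 ≡ 15^2 = 225 ≡ 225 (mod 293)
182^8 = (182^4)^2 ≡ 225^2 = 50625 ≡ 229 (mod 293)
182^16 = (182^8)^2 ≡ 229^2 = 52441 ≡ 287 (mod 293)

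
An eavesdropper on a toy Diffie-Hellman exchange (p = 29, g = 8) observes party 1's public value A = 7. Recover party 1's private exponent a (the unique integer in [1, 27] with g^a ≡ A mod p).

Try successive powers of 8 modulo 29:
8^1 ≡ 8
8^2 ≡ 6
8^3 ≡ 19
8^4 ≡ 7
Found: a = 4.

4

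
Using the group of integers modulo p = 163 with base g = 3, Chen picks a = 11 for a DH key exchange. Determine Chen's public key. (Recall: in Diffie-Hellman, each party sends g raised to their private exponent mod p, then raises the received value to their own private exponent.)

129

Public value = 3^11 mod 163.
3^1 ≡ 3 (mod 163)
3^2 = (3^1)^2 ≡ 3^2 = 9 ≡ 9 (mod 163)
3^4 = (3^2)^2 ≡ 9^2 = 81 ≡ 81 (mod 163)
3^8 = (3^4)^2 ≡ 81^2 = 6561 ≡ 41 (mod 163)
3^11 = 3^8 · 3^2 · 3^1 ≡ 41 · 9 · 3 ≡ 129 (mod 163).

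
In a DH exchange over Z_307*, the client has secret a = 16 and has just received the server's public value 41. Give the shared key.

181

Shared key K = 41^16 mod 307.
41^1 ≡ 41 (mod 307)
41^2 = (41^1)^2 ≡ 41^2 = 1681 ≡ 146 (mod 307)
41^4 = (41^2)^2 ≡ 146^2 = 21316 ≡ 133 (mod 307)
41^8 = (41^4)^2 ≡ 133^2 = 17689 ≡ 190 (mod 307)
41^16 = (41^8)^2 ≡ 190^2 = 36100 ≡ 181 (mod 307)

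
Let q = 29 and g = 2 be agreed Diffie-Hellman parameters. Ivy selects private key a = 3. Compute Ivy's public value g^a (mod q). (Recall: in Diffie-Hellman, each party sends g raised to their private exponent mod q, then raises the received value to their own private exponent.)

8

Public value = 2^3 (mod 29).
2^1 ≡ 2 (mod 29)
2^2 = (2^1)^2 ≡ 2^2 = 4 ≡ 4 (mod 29)
2^3 = 2^2 · 2^1 ≡ 4 · 2 ≡ 8 (mod 29).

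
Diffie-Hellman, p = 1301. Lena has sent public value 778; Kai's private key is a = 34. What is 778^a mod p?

262

Shared key K = 778^34 mod 1301.
778^1 ≡ 778 (mod 1301)
778^2 = (778^1)^2 ≡ 778^2 = 605284 ≡ 319 (mod 1301)
778^4 = (778^2)^2 ≡ 319^2 = 101761 ≡ 283 (mod 1301)
778^8 = (778^4)^2 ≡ 283^2 = 80089 ≡ 728 (mod 1301)
778^16 = (778^8)^2 ≡ 728^2 = 529984 ≡ 477 (mod 1301)
778^32 = (778^16)^2 ≡ 477^2 = 227529 ≡ 1155 (mod 1301)
778^34 = 778^32 · 778^2 ≡ 1155 · 319 ≡ 262 (mod 1301).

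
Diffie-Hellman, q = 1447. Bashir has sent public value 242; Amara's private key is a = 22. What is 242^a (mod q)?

Shared key K = 242^22 mod 1447.
242^1 ≡ 242 (mod 1447)
242^2 = (242^1)^2 ≡ 242^2 = 58564 ≡ 684 (mod 1447)
242^4 = (242^2)^2 ≡ 684^2 = 467856 ≡ 475 (mod 1447)
242^8 = (242^4)^2 ≡ 475^2 = 225625 ≡ 1340 (mod 1447)
242^16 = (242^8)^2 ≡ 1340^2 = 1795600 ≡ 1320 (mod 1447)
242^22 = 242^16 · 242^4 · 242^2 ≡ 1320 · 475 · 684 ≡ 352 (mod 1447).

352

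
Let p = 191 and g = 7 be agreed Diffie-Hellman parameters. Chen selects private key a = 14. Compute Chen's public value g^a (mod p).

Public value = 7^14 (mod 191).
7^1 ≡ 7 (mod 191)
7^2 = (7^1)^2 ≡ 7^2 = 49 ≡ 49 (mod 191)
7^4 = (7^2)^2 ≡ 49^2 = 2401 ≡ 109 (mod 191)
7^8 = (7^4)^2 ≡ 109^2 = 11881 ≡ 39 (mod 191)
7^14 = 7^8 · 7^4 · 7^2 ≡ 39 · 109 · 49 ≡ 109 (mod 191).

109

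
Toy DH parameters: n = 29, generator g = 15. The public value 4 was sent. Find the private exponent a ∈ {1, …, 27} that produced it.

Try successive powers of 15 modulo 29:
15^1 ≡ 15
15^2 ≡ 22
15^3 ≡ 11
15^4 ≡ 20
15^5 ≡ 10
15^6 ≡ 5
15^7 ≡ 17
15^8 ≡ 23
15^9 ≡ 26
15^10 ≡ 13
15^11 ≡ 21
15^12 ≡ 25
15^13 ≡ 27
15^14 ≡ 28
15^15 ≡ 14
15^16 ≡ 7
15^17 ≡ 18
15^18 ≡ 9
15^19 ≡ 19
15^20 ≡ 24
15^21 ≡ 12
15^22 ≡ 6
15^23 ≡ 3
15^24 ≡ 16
15^25 ≡ 8
15^26 ≡ 4
Found: a = 26.

26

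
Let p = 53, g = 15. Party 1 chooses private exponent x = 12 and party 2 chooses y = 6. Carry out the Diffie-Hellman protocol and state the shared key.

Party 2 sends B = g^y mod p = 15^6 mod 53.
15^1 ≡ 15 (mod 53)
15^2 = (15^1)^2 ≡ 15^2 = 225 ≡ 13 (mod 53)
15^4 = (15^2)^2 ≡ 13^2 = 169 ≡ 10 (mod 53)
15^6 = 15^4 · 15^2 ≡ 10 · 13 ≡ 24 (mod 53).
So B = 24. Party 1 then computes K = B^x mod p = 24^12 mod 53.
24^1 ≡ 24 (mod 53)
24^2 = (24^1)^2 ≡ 24^2 = 576 ≡ 46 (mod 53)
24^4 = (24^2)^2 ≡ 46^2 = 2116 ≡ 49 (mod 53)
24^8 = (24^4)^2 ≡ 49^2 = 2401 ≡ 16 (mod 53)
24^12 = 24^8 · 24^4 ≡ 16 · 49 ≡ 42 (mod 53).

42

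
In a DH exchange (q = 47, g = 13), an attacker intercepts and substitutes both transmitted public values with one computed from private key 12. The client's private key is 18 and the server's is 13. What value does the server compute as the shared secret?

The server receives an attacker's public value M = 13^12 mod 47 instead of the honest one.
13^1 ≡ 13 (mod 47)
13^2 = (13^1)^2 ≡ 13^2 = 169 ≡ 28 (mod 47)
13^4 = (13^2)^2 ≡ 28^2 = 784 ≡ 32 (mod 47)
13^8 = (13^4)^2 ≡ 32^2 = 1024 ≡ 37 (mod 47)
13^12 = 13^8 · 13^4 ≡ 37 · 32 ≡ 9 (mod 47).
So M = 9. The server computes K = M^13 mod 47.
9^1 ≡ 9 (mod 47)
9^2 = (9^1)^2 ≡ 9^2 = 81 ≡ 34 (mod 47)
9^4 = (9^2)^2 ≡ 34^2 = 1156 ≡ 28 (mod 47)
9^8 = (9^4)^2 ≡ 28^2 = 784 ≡ 32 (mod 47)
9^13 = 9^8 · 9^4 · 9^1 ≡ 32 · 28 · 9 ≡ 27 (mod 47).

27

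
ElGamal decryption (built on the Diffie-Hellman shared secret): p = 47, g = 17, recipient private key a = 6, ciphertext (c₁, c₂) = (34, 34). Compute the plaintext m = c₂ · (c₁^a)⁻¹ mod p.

27

Shared mask s = c₁^a mod p = 34^6 mod 47.
34^1 ≡ 34 (mod 47)
34^2 = (34^1)^2 ≡ 34^2 = 1156 ≡ 28 (mod 47)
34^4 = (34^2)^2 ≡ 28^2 = 784 ≡ 32 (mod 47)
34^6 = 34^4 · 34^2 ≡ 32 · 28 ≡ 3 (mod 47).
So s = 3; s⁻¹ ≡ 16 (mod 47).
m = c₂ · s⁻¹ mod 47 = 34 · 16 mod 47 = 27.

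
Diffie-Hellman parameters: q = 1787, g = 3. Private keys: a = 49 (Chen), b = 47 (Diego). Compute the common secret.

Diego sends B = g^b mod q = 3^47 mod 1787.
3^1 ≡ 3 (mod 1787)
3^2 = (3^1)^2 ≡ 3^2 = 9 ≡ 9 (mod 1787)
3^4 = (3^2)^2 ≡ 9^2 = 81 ≡ 81 (mod 1787)
3^8 = (3^4)^2 ≡ 81^2 = 6561 ≡ 1200 (mod 1787)
3^16 = (3^8)^2 ≡ 1200^2 = 1440000 ≡ 1465 (mod 1787)
3^32 = (3^16)^2 ≡ 1465^2 = 2146225 ≡ 38 (mod 1787)
3^47 = 3^32 · 3^8 · 3^4 · 3^2 · 3^1 ≡ 38 · 1200 · 81 · 9 · 3 ≡ 91 (mod 1787).
So B = 91. Chen then computes K = B^a mod q = 91^49 mod 1787.
91^1 ≡ 91 (mod 1787)
91^2 = (91^1)^2 ≡ 91^2 = 8281 ≡ 1133 (mod 1787)
91^4 = (91^2)^2 ≡ 1133^2 = 1283689 ≡ 623 (mod 1787)
91^8 = (91^4)^2 ≡ 623^2 = 388129 ≡ 350 (mod 1787)
91^16 = (91^8)^2 ≡ 350^2 = 122500 ≡ 984 (mod 1787)
91^32 = (91^16)^2 ≡ 984^2 = 968256 ≡ 1489 (mod 1787)
91^49 = 91^32 · 91^16 · 91^1 ≡ 1489 · 984 · 91 ≡ 1159 (mod 1787).

1159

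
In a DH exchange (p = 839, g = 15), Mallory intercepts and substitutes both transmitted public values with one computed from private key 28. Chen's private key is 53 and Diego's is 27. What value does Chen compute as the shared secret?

Chen receives Mallory's public value M = 15^28 mod 839 instead of the honest one.
15^1 ≡ 15 (mod 839)
15^2 = (15^1)^2 ≡ 15^2 = 225 ≡ 225 (mod 839)
15^4 = (15^2)^2 ≡ 225^2 = 50625 ≡ 285 (mod 839)
15^8 = (15^4)^2 ≡ 285^2 = 81225 ≡ 681 (mod 839)
15^16 = (15^8)^2 ≡ 681^2 = 463761 ≡ 633 (mod 839)
15^28 = 15^16 · 15^8 · 15^4 ≡ 633 · 681 · 285 ≡ 196 (mod 839).
So M = 196. Chen computes K = M^53 mod 839.
196^1 ≡ 196 (mod 839)
196^2 = (196^1)^2 ≡ 196^2 = 38416 ≡ 661 (mod 839)
196^4 = (196^2)^2 ≡ 661^2 = 436921 ≡ 641 (mod 839)
196^8 = (196^4)^2 ≡ 641^2 = 410881 ≡ 610 (mod 839)
196^16 = (196^8)^2 ≡ 610^2 = 372100 ≡ 423 (mod 839)
196^32 = (196^16)^2 ≡ 423^2 = 178929 ≡ 222 (mod 839)
196^53 = 196^32 · 196^16 · 196^4 · 196^1 ≡ 222 · 423 · 641 · 196 ≡ 683 (mod 839).

683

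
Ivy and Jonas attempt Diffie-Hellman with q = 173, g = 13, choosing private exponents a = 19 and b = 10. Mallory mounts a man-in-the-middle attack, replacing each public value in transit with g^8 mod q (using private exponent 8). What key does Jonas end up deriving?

100

Jonas receives Mallory's public value M = 13^8 mod 173 instead of the honest one.
13^1 ≡ 13 (mod 173)
13^2 = (13^1)^2 ≡ 13^2 = 169 ≡ 169 (mod 173)
13^4 = (13^2)^2 ≡ 169^2 = 28561 ≡ 16 (mod 173)
13^8 = (13^4)^2 ≡ 16^2 = 256 ≡ 83 (mod 173)
So M = 83. Jonas computes K = M^10 mod 173.
83^1 ≡ 83 (mod 173)
83^2 = (83^1)^2 ≡ 83^2 = 6889 ≡ 142 (mod 173)
83^4 = (83^2)^2 ≡ 142^2 = 20164 ≡ 96 (mod 173)
83^8 = (83^4)^2 ≡ 96^2 = 9216 ≡ 47 (mod 173)
83^10 = 83^8 · 83^2 ≡ 47 · 142 ≡ 100 (mod 173).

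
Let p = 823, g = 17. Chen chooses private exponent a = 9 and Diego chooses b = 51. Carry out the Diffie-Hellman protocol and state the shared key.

566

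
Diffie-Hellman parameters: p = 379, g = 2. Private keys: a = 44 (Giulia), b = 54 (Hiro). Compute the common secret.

Hiro sends B = g^b mod p = 2^54 mod 379.
2^1 ≡ 2 (mod 379)
2^2 = (2^1)^2 ≡ 2^2 = 4 ≡ 4 (mod 379)
2^4 = (2^2)^2 ≡ 4^2 = 16 ≡ 16 (mod 379)
2^8 = (2^4)^2 ≡ 16^2 = 256 ≡ 256 (mod 379)
2^16 = (2^8)^2 ≡ 256^2 = 65536 ≡ 348 (mod 379)
2^32 = (2^16)^2 ≡ 348^2 = 121104 ≡ 203 (mod 379)
2^54 = 2^32 · 2^16 · 2^4 · 2^2 ≡ 203 · 348 · 16 · 4 ≡ 125 (mod 379).
So B = 125. Giulia then computes K = B^a mod p = 125^44 mod 379.
125^1 ≡ 125 (mod 379)
125^2 = (125^1)^2 ≡ 125^2 = 15625 ≡ 86 (mod 379)
125^4 = (125^2)^2 ≡ 86^2 = 7396 ≡ 195 (mod 379)
125^8 = (125^4)^2 ≡ 195^2 = 38025 ≡ 125 (mod 379)
125^16 = (125^8)^2 ≡ 125^2 = 15625 ≡ 86 (mod 379)
125^32 = (125^16)^2 ≡ 86^2 = 7396 ≡ 195 (mod 379)
125^44 = 125^32 · 125^8 · 125^4 ≡ 195 · 125 · 195 ≡ 86 (mod 379).

86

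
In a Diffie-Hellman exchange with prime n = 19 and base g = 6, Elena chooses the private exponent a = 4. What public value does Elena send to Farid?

4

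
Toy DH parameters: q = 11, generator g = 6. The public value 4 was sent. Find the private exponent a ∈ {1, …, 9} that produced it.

8

Try successive powers of 6 modulo 11:
6^1 ≡ 6
6^2 ≡ 3
6^3 ≡ 7
6^4 ≡ 9
6^5 ≡ 10
6^6 ≡ 5
6^7 ≡ 8
6^8 ≡ 4
Found: a = 8.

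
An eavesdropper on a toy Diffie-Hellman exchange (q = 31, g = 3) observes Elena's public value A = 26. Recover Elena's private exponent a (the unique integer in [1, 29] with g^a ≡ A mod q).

Try successive powers of 3 modulo 31:
3^1 ≡ 3
3^2 ≡ 9
3^3 ≡ 27
3^4 ≡ 19
3^5 ≡ 26
Found: a = 5.

5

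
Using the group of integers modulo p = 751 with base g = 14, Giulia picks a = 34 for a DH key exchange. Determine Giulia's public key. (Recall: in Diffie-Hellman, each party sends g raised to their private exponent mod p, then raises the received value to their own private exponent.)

688

Public value = 14^34 mod 751.
14^1 ≡ 14 (mod 751)
14^2 = (14^1)^2 ≡ 14^2 = 196 ≡ 196 (mod 751)
14^4 = (14^2)^2 ≡ 196^2 = 38416 ≡ 115 (mod 751)
14^8 = (14^4)^2 ≡ 115^2 = 13225 ≡ 458 (mod 751)
14^16 = (14^8)^2 ≡ 458^2 = 209764 ≡ 235 (mod 751)
14^32 = (14^16)^2 ≡ 235^2 = 55225 ≡ 402 (mod 751)
14^34 = 14^32 · 14^2 ≡ 402 · 196 ≡ 688 (mod 751).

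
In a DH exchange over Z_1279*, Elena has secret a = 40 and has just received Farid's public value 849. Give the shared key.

895

Shared key K = 849^40 mod 1279.
849^1 ≡ 849 (mod 1279)
849^2 = (849^1)^2 ≡ 849^2 = 720801 ≡ 724 (mod 1279)
849^4 = (849^2)^2 ≡ 724^2 = 524176 ≡ 1065 (mod 1279)
849^8 = (849^4)^2 ≡ 1065^2 = 1134225 ≡ 1031 (mod 1279)
849^16 = (849^8)^2 ≡ 1031^2 = 1062961 ≡ 112 (mod 1279)
849^32 = (849^16)^2 ≡ 112^2 = 12544 ≡ 1033 (mod 1279)
849^40 = 849^32 · 849^8 ≡ 1033 · 1031 ≡ 895 (mod 1279).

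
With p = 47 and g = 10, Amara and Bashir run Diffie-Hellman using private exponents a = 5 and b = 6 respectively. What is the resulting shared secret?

2

Amara sends A = g^a mod p = 10^5 mod 47.
10^1 ≡ 10 (mod 47)
10^2 = (10^1)^2 ≡ 10^2 = 100 ≡ 6 (mod 47)
10^4 = (10^2)^2 ≡ 6^2 = 36 ≡ 36 (mod 47)
10^5 = 10^4 · 10^1 ≡ 36 · 10 ≡ 31 (mod 47).
So A = 31. Bashir then computes K = A^b mod p = 31^6 mod 47.
31^1 ≡ 31 (mod 47)
31^2 = (31^1)^2 ≡ 31^2 = 961 ≡ 21 (mod 47)
31^4 = (31^2)^2 ≡ 21^2 = 441 ≡ 18 (mod 47)
31^6 = 31^4 · 31^2 ≡ 18 · 21 ≡ 2 (mod 47).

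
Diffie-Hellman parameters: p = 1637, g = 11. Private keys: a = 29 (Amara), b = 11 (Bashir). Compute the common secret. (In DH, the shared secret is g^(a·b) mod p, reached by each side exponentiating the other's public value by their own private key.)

Amara sends A = g^a mod p = 11^29 mod 1637.
11^1 ≡ 11 (mod 1637)
11^2 = (11^1)^2 ≡ 11^2 = 121 ≡ 121 (mod 1637)
11^4 = (11^2)^2 ≡ 121^2 = 14641 ≡ 1545 (mod 1637)
11^8 = (11^4)^2 ≡ 1545^2 = 2387025 ≡ 279 (mod 1637)
11^16 = (11^8)^2 ≡ 279^2 = 77841 ≡ 902 (mod 1637)
11^29 = 11^16 · 11^8 · 11^4 · 11^1 ≡ 902 · 279 · 1545 · 11 ≡ 16 (mod 1637).
So A = 16. Bashir then computes K = A^b mod p = 16^11 mod 1637.
16^1 ≡ 16 (mod 1637)
16^2 = (16^1)^2 ≡ 16^2 = 256 ≡ 256 (mod 1637)
16^4 = (16^2)^2 ≡ 256^2 = 65536 ≡ 56 (mod 1637)
16^8 = (16^4)^2 ≡ 56^2 = 3136 ≡ 1499 (mod 1637)
16^11 = 16^8 · 16^2 · 16^1 ≡ 1499 · 256 · 16 ≡ 1154 (mod 1637).

1154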